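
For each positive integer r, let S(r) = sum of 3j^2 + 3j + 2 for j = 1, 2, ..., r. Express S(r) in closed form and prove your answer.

We claim S(r) = r(r^2 + 3r + 4) for all r ≥ 1.
Base case (r = 1): S(1) = 8, and the closed form gives 8. They agree.
Inductive step: suppose the statement holds for some j ≥ 1, so S(j) = j(j^2 + 3j + 4).
Then S(j+1) = S(j) + (3j^2 + 9j + 8) = (j(j^2 + 3j + 4)) + (3j^2 + 9j + 8).
Simplifying, S(j+1) = (j + 1)(j^2 + 5j + 8) = (j+1)((j+1)^2 + 3(j+1) + 4),
which is the closed form with r = j+1.
Hence, by induction on r, the claim holds for every r ≥ 1.

S(r) = r(r^2 + 3r + 4)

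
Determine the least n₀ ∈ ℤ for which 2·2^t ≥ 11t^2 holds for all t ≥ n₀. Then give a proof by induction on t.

n₀ = 9

At t = 8: 512 < 704, so the inequality fails and n₀ ≥ 9. We prove 2·2^t ≥ 11t^2 for all t ≥ 9.
When t = 9: 2·2^t = 1024 and 11t^2 = 891, so 1024 ≥ 891.
Inductive step: suppose the statement holds for some j ≥ 9, so 2·2^j ≥ 11j^2.
Then 2·2^(j + 1) = 2·(2·2^j) ≥ 2·(11j^2).
Also, for j ≥ 9 we have 2·(11j^2) ≥ 11(j+1)^2, since 2 ≥ (1 + 1/j)^2 for all j ≥ 9.
Combining, 2·2^(j + 1) ≥ 11(j+1)^2.
Hence, by induction on t, the claim holds for every t ≥ 9.
Hence the smallest such n₀ is 9.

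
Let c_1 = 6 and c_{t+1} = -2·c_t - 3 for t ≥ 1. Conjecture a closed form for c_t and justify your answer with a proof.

c_t = 7(-2)^(t - 1) - 1

Computing the first terms: c_1 = 6, c_2 = -15, c_3 = 27. This suggests c_t = 7(-2)^(t - 1) - 1.
For the base case t = 1: the formula gives 6 = 6 = c_1.
Inductive step: assume the claim holds for t = i, so c_i = 7(-2)^(i - 1) - 1.
Then c_{i+1} = -2·c_i - 3 = -2·(7(-2)^(i - 1) - 1) - 3 = 7(-2)^i - 1 = 7(-2)^((i+1) - 1) - 1,
which is the claimed formula at t = i+1.
Hence, by induction on t, the claim holds for every t ≥ 1.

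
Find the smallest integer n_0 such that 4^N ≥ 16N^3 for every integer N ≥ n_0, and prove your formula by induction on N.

At N = 5: 1024 < 2000, so the inequality fails and n_0 ≥ 6. We prove 4^N ≥ 16N^3 for all N ≥ 6.
For the base case N = 6: 4^N = 4096 and 16N^3 = 3456, so 4096 ≥ 3456.
For the inductive step, assume it holds for an arbitrary m ≥ 6, so 4^m ≥ 16m^3.
Then 4^(m + 1) = 4·(4^m) ≥ 4·(16m^3).
Also, for m ≥ 6 we have 4·(16m^3) ≥ 16(m+1)^3, since 4 ≥ (1 + 1/m)^3 for all m ≥ 6.
Combining, 4^(m + 1) ≥ 16(m+1)^3.
By the principle of mathematical induction, the result holds for all N ≥ 6.
Hence the smallest such n_0 is 6.

n_0 = 6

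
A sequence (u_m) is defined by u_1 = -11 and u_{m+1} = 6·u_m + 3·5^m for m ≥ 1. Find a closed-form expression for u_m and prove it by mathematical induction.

Computing the first terms: u_1 = -11, u_2 = -51, u_3 = -231. This suggests u_m = -3·5^m + 4·6^(m - 1).
Base step (m = 1): the formula gives -11 = -11 = u_1.
Inductive step: suppose the statement holds for some k ≥ 1, so u_k = -3·5^k + 4·6^(k - 1).
Then u_{k+1} = 6·u_k + 3·5^k = 6·(-3·5^k + 4·6^(k - 1)) + 3·5^k = -3·5^(k + 1) + 4·6^k = -3·5^(k+1) + 4·6^((k+1) - 1),
which is the claimed formula at m = k+1.
This completes the induction.

u_m = -3·5^m + 4·6^(m - 1)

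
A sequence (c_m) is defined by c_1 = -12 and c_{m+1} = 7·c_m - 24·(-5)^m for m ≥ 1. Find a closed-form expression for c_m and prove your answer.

c_m = 2(-5)^m - 2·7^(m - 1)

Computing the first terms: c_1 = -12, c_2 = 36, c_3 = -348. This suggests c_m = 2(-5)^m - 2·7^(m - 1).
Base case (m = 1): the formula gives -12 = -12 = c_1.
For the inductive step, assume it holds for an arbitrary r ≥ 1, so c_r = 2(-5)^r - 2·7^(r - 1).
Then c_{r+1} = 7·c_r - 24·(-5)^r = 7·(2(-5)^r - 2·7^(r - 1)) - 24·(-5)^r = 2(-5)^(r + 1) - 2·7^r = 2(-5)^(r+1) - 2·7^((r+1) - 1),
which is the claimed formula at m = r+1.
This completes the induction.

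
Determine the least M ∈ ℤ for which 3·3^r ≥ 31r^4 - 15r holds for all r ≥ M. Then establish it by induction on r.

At r = 10: 177147 < 309850, so the inequality fails and M ≥ 11. We prove 3·3^r ≥ 31r^4 - 15r for all r ≥ 11.
When r = 11: 3·3^r = 531441 and 31r^4 - 15r = 453706, so 531441 ≥ 453706.
Inductive step: suppose the statement holds for some j ≥ 11, so 3·3^j ≥ 31j^4 - 15j.
Then 3·3^(j + 1) = 3·(3·3^j) ≥ 3·(31j^4 - 15j).
Also, for j ≥ 11 we have 3·(31j^4 - 15j) ≥ 31(j+1)^4 - 15(j+1), since 3·(31j^4 - 15j) − (31(j+1)^4 - 15(j+1)) = 62j^4 - 124j^3 - 186j^2 - 154j - 16, which is nonnegative for all j ≥ 11.
Combining, 3·3^(j + 1) ≥ 31(j+1)^4 - 15(j+1).
This completes the induction.
Hence the smallest such M is 11.

M = 11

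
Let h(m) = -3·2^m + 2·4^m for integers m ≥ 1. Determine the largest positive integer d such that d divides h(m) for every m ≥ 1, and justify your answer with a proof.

d = 2

Computing the first values: h(1) = 2 and h(2) = 20; gcd(2, 20) = 2, so d ≤ 2.
We prove 2 | -3·2^m + 2·4^m for all m ≥ 1 by induction on m.
Base step (m = 1): h(1) = 2 = 2·(1), so 2 | h(1).
Inductive step: suppose the statement holds for some j ≥ 1, i.e. 2 | h(j). Then
h(j+1) − 4·h(j) = (-3·2^(j+1) + 2·4^(j+1)) − 4·(-3·2^j + 2·4^j) = (-3)·2^j·(2 − 4) = (6)·2^j. Since 2 | h(j) by the inductive hypothesis, 2 | 4·h(j); and 2 | 6 since 6 = 2·3. Therefore 2 | h(j+1).
Hence, by induction on m, the claim holds for every m ≥ 1.
Therefore the largest such d is 2.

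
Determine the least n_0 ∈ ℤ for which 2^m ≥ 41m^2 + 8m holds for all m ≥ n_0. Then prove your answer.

At m = 12: 4096 < 6000, so the inequality fails and n_0 ≥ 13. We prove 2^m ≥ 41m^2 + 8m for all m ≥ 13.
When m = 13: 2^m = 8192 and 41m^2 + 8m = 7033, so 8192 ≥ 7033.
Inductive step: assume the claim holds for m = r, so 2^r ≥ 41r^2 + 8r.
Then 2^(r + 1) = 2·(2^r) ≥ 2·(41r^2 + 8r).
Also, for r ≥ 13 we have 2·(41r^2 + 8r) ≥ 41(r+1)^2 + 8(r+1), since 2·(41r^2 + 8r) − (41(r+1)^2 + 8(r+1)) = 41r^2 - 74r - 49, which is nonnegative for all r ≥ 13.
Combining, 2^(r + 1) ≥ 41(r+1)^2 + 8(r+1).
Hence, by induction on m, the claim holds for every m ≥ 13.
Hence the smallest such n_0 is 13.

n_0 = 13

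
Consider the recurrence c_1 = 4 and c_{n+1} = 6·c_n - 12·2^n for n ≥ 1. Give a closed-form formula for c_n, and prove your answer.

c_n = 3·2^n - 2·6^(n - 1)

Computing the first terms: c_1 = 4, c_2 = 0, c_3 = -48. This suggests c_n = 3·2^n - 2·6^(n - 1).
When n = 1: the formula gives 4 = 4 = c_1.
Suppose the result is true for n = p, so c_p = 3·2^p - 2·6^(p - 1).
Then c_{p+1} = 6·c_p - 12·2^p = 6·(3·2^p - 2·6^(p - 1)) - 12·2^p = 3·2^(p + 1) - 2·6^p = 3·2^(p+1) - 2·6^((p+1) - 1),
which is the claimed formula at n = p+1.
By the principle of mathematical induction, the result holds for all n ≥ 1.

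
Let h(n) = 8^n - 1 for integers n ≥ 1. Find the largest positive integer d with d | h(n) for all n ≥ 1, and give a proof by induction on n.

Computing the first values: h(1) = 7 and h(2) = 63; gcd(7, 63) = 7, so d ≤ 7.
We prove 7 | 8^n - 1 for all n ≥ 1 by induction on n.
For the base case n = 1: h(1) = 7 = 7·(1), so 7 | h(1).
Inductive step: suppose the statement holds for some m ≥ 1, i.e. 7 | h(m). Then
8^{m+1} − 1^{m+1} = 8·8^m − 1·1^m = 8·(8^m − 1^m) + (7)·1^m. The first term is divisible by 7 by the inductive hypothesis, and the second term (7)·1^m is divisible by 7 since 7 | 7. Hence 7 | h(m+1).
By induction, the statement is established for all n ≥ 1.
Therefore the largest such d is 7.

d = 7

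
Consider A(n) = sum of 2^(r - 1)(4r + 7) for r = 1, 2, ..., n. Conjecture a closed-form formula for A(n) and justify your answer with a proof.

A(n) = 2^n(4n + 3) - 3

We claim A(n) = 2^n(4n + 3) - 3 for all n ≥ 1.
Base case (n = 1): A(1) = 11, and the closed form gives 11. They agree.
For the inductive step, assume it holds for an arbitrary r ≥ 1, so A(r) = 2^r(4r + 3) - 3.
Then A(r+1) = A(r) + (2^r(4r + 11)) = (2^r(4r + 3) - 3) + (2^r(4r + 11)).
Simplifying, A(r+1) = 8·2^r·r + 14·2^r - 3 = 2^(r+1)(4(r+1) + 3) - 3,
which is the closed form with n = r+1.
This completes the induction.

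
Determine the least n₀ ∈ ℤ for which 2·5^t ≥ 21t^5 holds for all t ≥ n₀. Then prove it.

n₀ = 8

At t = 7: 156250 < 352947, so the inequality fails and n₀ ≥ 8. We prove 2·5^t ≥ 21t^5 for all t ≥ 8.
Base case (t = 8): 2·5^t = 781250 and 21t^5 = 688128, so 781250 ≥ 688128.
Suppose the result is true for t = j, so 2·5^j ≥ 21j^5.
Then 2·5^(j + 1) = 5·(2·5^j) ≥ 5·(21j^5).
Also, for j ≥ 8 we have 5·(21j^5) ≥ 21(j+1)^5, since 5 ≥ (1 + 1/j)^5 for all j ≥ 8.
Combining, 2·5^(j + 1) ≥ 21(j+1)^5.
Hence, by induction on t, the claim holds for every t ≥ 8.
Hence the smallest such n₀ is 8.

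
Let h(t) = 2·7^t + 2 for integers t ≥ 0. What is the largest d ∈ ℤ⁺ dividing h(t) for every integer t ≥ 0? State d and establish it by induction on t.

d = 4

Computing the first values: h(0) = 4 and h(1) = 16; gcd(4, 16) = 4, so d ≤ 4.
We prove 4 | 2·7^t + 2 for all t ≥ 0 by induction on t.
When t = 0: h(0) = 4 = 4·(1), so 4 | h(0).
For the inductive step, assume it holds for an arbitrary k ≥ 0, i.e. 4 | h(k). Then
h(k+1) = 2·7^(k+1) + 2 = 7·(2·7^k + 2) - 12 = 7·h(k) - 12. The first term is divisible by 4 by the inductive hypothesis, and -12 is divisible by 4. Hence 4 | h(k+1).
By induction, the statement is established for all t ≥ 0.
Therefore the largest such d is 4.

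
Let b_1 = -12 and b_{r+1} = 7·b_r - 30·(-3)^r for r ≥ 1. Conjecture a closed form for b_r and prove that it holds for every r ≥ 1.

b_r = -(-3)^(r + 1) - 3·7^(r - 1)

Computing the first terms: b_1 = -12, b_2 = 6, b_3 = -228. This suggests b_r = -(-3)^(r + 1) - 3·7^(r - 1).
Base step (r = 1): the formula gives -12 = -12 = b_1.
Inductive step: suppose the statement holds for some m ≥ 1, so b_m = -(-3)^(m + 1) - 3·7^(m - 1).
Then b_{m+1} = 7·b_m - 30·(-3)^m = 7·(-(-3)^(m + 1) - 3·7^(m - 1)) - 30·(-3)^m = -(-3)^(m + 2) - 3·7^m = -(-3)^((m+1) + 1) - 3·7^((m+1) - 1),
which is the claimed formula at r = m+1.
This completes the induction.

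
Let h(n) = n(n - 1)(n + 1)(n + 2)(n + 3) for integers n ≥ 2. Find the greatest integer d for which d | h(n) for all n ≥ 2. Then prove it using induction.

Computing the first values: h(2) = 120 and h(3) = 720; gcd(120, 720) = 120, so d ≤ 120.
We prove 120 | n(n - 1)(n + 1)(n + 2)(n + 3) for all n ≥ 2 by induction on n.
When n = 2: h(2) = 120 = 120·(1), so 120 | h(2).
Inductive step: suppose the statement holds for some j ≥ 2, i.e. 120 | h(j). Then
h(j+1) − h(j) = j·(j+1)·(j+2)·(j+3)·(j+4) − (j-1)·j·(j+1)·(j+2)·(j+3) = j·(j+1)·(j+2)·(j+3)·[(j+4) − (j-1)] = 5·j·(j+1)·(j+2)·(j+3). The product of 4 consecutive integers is divisible by (4)! = 24, so h(j+1) − h(j) is divisible by 5·24 = 120. By the inductive hypothesis 120 | h(j), hence 120 | h(j+1).
Hence, by induction on n, the claim holds for every n ≥ 2.
Therefore the largest such d is 120.

d = 120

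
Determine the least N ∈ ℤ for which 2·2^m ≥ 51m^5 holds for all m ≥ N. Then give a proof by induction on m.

At m = 28: 536870912 < 877728768, so the inequality fails and N ≥ 29. We prove 2·2^m ≥ 51m^5 for all m ≥ 29.
When m = 29: 2·2^m = 1073741824 and 51m^5 = 1046068599, so 1073741824 ≥ 1046068599.
For the inductive step, assume it holds for an arbitrary r ≥ 29, so 2·2^r ≥ 51r^5.
Then 2·2^(r + 1) = 2·(2·2^r) ≥ 2·(51r^5).
Also, for r ≥ 29 we have 2·(51r^5) ≥ 51(r+1)^5, since 2 ≥ (1 + 1/r)^5 for all r ≥ 29.
Combining, 2·2^(r + 1) ≥ 51(r+1)^5.
By induction, the statement is established for all m ≥ 29.
Hence the smallest such N is 29.

N = 29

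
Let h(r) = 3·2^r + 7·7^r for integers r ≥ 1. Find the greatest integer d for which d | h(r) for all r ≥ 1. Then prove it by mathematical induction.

Computing the first values: h(1) = 55 and h(2) = 355; gcd(55, 355) = 5, so d ≤ 5.
We prove 5 | 3·2^r + 7·7^r for all r ≥ 1 by induction on r.
For the base case r = 1: h(1) = 55 = 5·(11), so 5 | h(1).
For the inductive step, assume it holds for an arbitrary p ≥ 1, i.e. 5 | h(p). Then
h(p+1) − 7·h(p) = (3·2^(p+1) + 7·7^(p+1)) − 7·(3·2^p + 7·7^p) = (3)·2^p·(2 − 7) = (-15)·2^p. Since 5 | h(p) by the inductive hypothesis, 5 | 7·h(p); and 5 | -15 since -15 = 5·-3. Therefore 5 | h(p+1).
By induction, the statement is established for all r ≥ 1.
Therefore the largest such d is 5.

d = 5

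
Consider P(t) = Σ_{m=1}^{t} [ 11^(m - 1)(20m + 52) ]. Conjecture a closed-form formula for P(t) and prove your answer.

We claim P(t) = 11^t(2t + 5) - 5 for all t ≥ 1.
When t = 1: P(1) = 72, and the closed form gives 72. They agree.
For the inductive step, assume it holds for an arbitrary m ≥ 1, so P(m) = 11^m(2m + 5) - 5.
Then P(m+1) = P(m) + (11^m(20m + 72)) = (11^m(2m + 5) - 5) + (11^m(20m + 72)).
Simplifying, P(m+1) = 22·11^m·m + 77·11^m - 5 = 11^(m+1)(2(m+1) + 5) - 5,
which is the closed form with t = m+1.
By the principle of mathematical induction, the result holds for all t ≥ 1.

P(t) = 11^t(2t + 5) - 5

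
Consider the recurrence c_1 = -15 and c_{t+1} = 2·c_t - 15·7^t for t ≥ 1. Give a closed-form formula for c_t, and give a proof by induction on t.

Computing the first terms: c_1 = -15, c_2 = -135, c_3 = -1005. This suggests c_t = 3·2^t - 3·7^t.
Base step (t = 1): the formula gives -15 = -15 = c_1.
Suppose the result is true for t = k, so c_k = 3·2^k - 3·7^k.
Then c_{k+1} = 2·c_k - 15·7^k = 2·(3·2^k - 3·7^k) - 15·7^k = 3·2^(k + 1) - 3·7^(k + 1),
which is the claimed formula at t = k+1.
This completes the induction.

c_t = 3·2^t - 3·7^t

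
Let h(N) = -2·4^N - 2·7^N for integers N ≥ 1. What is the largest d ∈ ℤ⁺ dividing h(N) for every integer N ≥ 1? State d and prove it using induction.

d = 2

Computing the first values: h(1) = -22 and h(2) = -130; gcd(-22, -130) = 2, so d ≤ 2.
We prove 2 | -2·4^N - 2·7^N for all N ≥ 1 by induction on N.
Base case (N = 1): h(1) = -22 = 2·(-11), so 2 | h(1).
Inductive step: assume the claim holds for N = j, i.e. 2 | h(j). Then
h(j+1) − 7·h(j) = (-2·4^(j+1) - 2·7^(j+1)) − 7·(-2·4^j - 2·7^j) = (-2)·4^j·(4 − 7) = (6)·4^j. Since 2 | h(j) by the inductive hypothesis, 2 | 7·h(j); and 2 | 6 since 6 = 2·3. Therefore 2 | h(j+1).
Hence, by induction on N, the claim holds for every N ≥ 1.
Therefore the largest such d is 2.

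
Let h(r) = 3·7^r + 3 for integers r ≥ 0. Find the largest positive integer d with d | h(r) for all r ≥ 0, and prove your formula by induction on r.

d = 6

Computing the first values: h(0) = 6 and h(1) = 24; gcd(6, 24) = 6, so d ≤ 6.
We prove 6 | 3·7^r + 3 for all r ≥ 0 by induction on r.
When r = 0: h(0) = 6 = 6·(1), so 6 | h(0).
For the inductive step, assume it holds for an arbitrary p ≥ 0, i.e. 6 | h(p). Then
h(p+1) = 3·7^(p+1) + 3 = 7·(3·7^p + 3) - 18 = 7·h(p) - 18. The first term is divisible by 6 by the inductive hypothesis, and -18 is divisible by 6. Hence 6 | h(p+1).
This completes the induction.
Therefore the largest such d is 6.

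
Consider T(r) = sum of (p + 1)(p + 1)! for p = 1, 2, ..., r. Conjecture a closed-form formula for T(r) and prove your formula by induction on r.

We claim T(r) = (r + 2)! - 2 for all r ≥ 1.
For the base case r = 1: T(1) = 4, and the closed form gives 4. They agree.
Inductive step: suppose the statement holds for some p ≥ 1, so T(p) = (p + 2)! - 2.
Then T(p+1) = T(p) + ((p + 2)(p + 2)!) = ((p + 2)! - 2) + ((p + 2)(p + 2)!).
Simplifying, T(p+1) = ((p+1) + 2)! - 2,
which is the closed form with r = p+1.
By the principle of mathematical induction, the result holds for all r ≥ 1.

T(r) = (r + 2)! - 2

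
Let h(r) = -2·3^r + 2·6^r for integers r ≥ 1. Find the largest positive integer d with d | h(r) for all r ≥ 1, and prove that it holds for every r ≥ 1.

Computing the first values: h(1) = 6 and h(2) = 54; gcd(6, 54) = 6, so d ≤ 6.
We prove 6 | -2·3^r + 2·6^r for all r ≥ 1 by induction on r.
Base step (r = 1): h(1) = 6 = 6·(1), so 6 | h(1).
Suppose the result is true for r = p, i.e. 6 | h(p). Then
h(p+1) − 6·h(p) = (-2·3^(p+1) + 2·6^(p+1)) − 6·(-2·3^p + 2·6^p) = (-2)·3^p·(3 − 6) = (6)·3^p. Since 6 | h(p) by the inductive hypothesis, 6 | 6·h(p); and 6 | 6 since 6 = 6·1. Therefore 6 | h(p+1).
This completes the induction.
Therefore the largest such d is 6.

d = 6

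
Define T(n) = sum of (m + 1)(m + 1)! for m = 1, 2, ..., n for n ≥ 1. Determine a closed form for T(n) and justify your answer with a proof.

T(n) = (n + 2)! - 2

We claim T(n) = (n + 2)! - 2 for all n ≥ 1.
Base case (n = 1): T(1) = 4, and the closed form gives 4. They agree.
Inductive step: suppose the statement holds for some m ≥ 1, so T(m) = (m + 2)! - 2.
Then T(m+1) = T(m) + ((m + 2)(m + 2)!) = ((m + 2)! - 2) + ((m + 2)(m + 2)!).
Simplifying, T(m+1) = ((m+1) + 2)! - 2,
which is the closed form with n = m+1.
By the principle of mathematical induction, the result holds for all n ≥ 1.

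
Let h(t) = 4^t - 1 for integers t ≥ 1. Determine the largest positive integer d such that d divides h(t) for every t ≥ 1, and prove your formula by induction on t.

d = 3

Computing the first values: h(1) = 3 and h(2) = 15; gcd(3, 15) = 3, so d ≤ 3.
We prove 3 | 4^t - 1 for all t ≥ 1 by induction on t.
For the base case t = 1: h(1) = 3 = 3·(1), so 3 | h(1).
Inductive step: suppose the statement holds for some m ≥ 1, i.e. 3 | h(m). Then
4^{m+1} − 1^{m+1} = 4·4^m − 1·1^m = 4·(4^m − 1^m) + (3)·1^m. The first term is divisible by 3 by the inductive hypothesis, and the second term (3)·1^m is divisible by 3 since 3 | 3. Hence 3 | h(m+1).
This completes the induction.
Therefore the largest such d is 3.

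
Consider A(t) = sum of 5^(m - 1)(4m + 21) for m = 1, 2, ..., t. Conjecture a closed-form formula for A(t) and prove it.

A(t) = 5^t(t + 5) - 5

We claim A(t) = 5^t(t + 5) - 5 for all t ≥ 1.
For the base case t = 1: A(1) = 25, and the closed form gives 25. They agree.
Suppose the result is true for t = m, so A(m) = 5^m(m + 5) - 5.
Then A(m+1) = A(m) + (5^m(4m + 25)) = (5^m(m + 5) - 5) + (5^m(4m + 25)).
Simplifying, A(m+1) = 5·5^m·m + 30·5^m - 5 = 5^(m+1)((m+1) + 5) - 5,
which is the closed form with t = m+1.
This completes the induction.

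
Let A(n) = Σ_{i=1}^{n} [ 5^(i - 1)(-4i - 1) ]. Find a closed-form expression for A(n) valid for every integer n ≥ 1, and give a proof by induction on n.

We claim A(n) = -5^n·n for all n ≥ 1.
Base case (n = 1): A(1) = -5, and the closed form gives -5. They agree.
Inductive step: suppose the statement holds for some i ≥ 1, so A(i) = -5^i·i.
Then A(i+1) = A(i) + (5^i(-4i - 5)) = (-5^i·i) + (5^i(-4i - 5)).
Simplifying, A(i+1) = 5^(i + 1)(-i - 1) = -5^(i+1)·(i+1),
which is the closed form with n = i+1.
By induction, the statement is established for all n ≥ 1.

A(n) = -5^n·n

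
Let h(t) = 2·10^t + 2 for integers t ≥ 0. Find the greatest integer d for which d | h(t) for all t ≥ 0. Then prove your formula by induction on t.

Computing the first values: h(0) = 4 and h(1) = 22; gcd(4, 22) = 2, so d ≤ 2.
We prove 2 | 2·10^t + 2 for all t ≥ 0 by induction on t.
When t = 0: h(0) = 4 = 2·(2), so 2 | h(0).
For the inductive step, assume it holds for an arbitrary m ≥ 0, i.e. 2 | h(m). Then
h(m+1) = 2·10^(m+1) + 2 = 10·(2·10^m + 2) - 18 = 10·h(m) - 18. The first term is divisible by 2 by the inductive hypothesis, and -18 is divisible by 2. Hence 2 | h(m+1).
Hence, by induction on t, the claim holds for every t ≥ 0.
Therefore the largest such d is 2.

d = 2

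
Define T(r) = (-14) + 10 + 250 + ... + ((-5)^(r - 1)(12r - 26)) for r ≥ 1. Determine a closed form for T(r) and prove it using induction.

We claim T(r) = 2(-5)^r(-r + 2) - 4 for all r ≥ 1.
Base step (r = 1): T(1) = -14, and the closed form gives -14. They agree.
Suppose the result is true for r = m, so T(m) = 2(-5)^m(-m + 2) - 4.
Then T(m+1) = T(m) + ((-5)^m(12m - 14)) = (2(-5)^m(-m + 2) - 4) + ((-5)^m(12m - 14)).
Simplifying, T(m+1) = 10(-5)^m·m - 10(-5)^m - 4 = 2(-5)^(m+1)(-(m+1) + 2) - 4,
which is the closed form with r = m+1.
This completes the induction.

T(r) = 2(-5)^r(-r + 2) - 4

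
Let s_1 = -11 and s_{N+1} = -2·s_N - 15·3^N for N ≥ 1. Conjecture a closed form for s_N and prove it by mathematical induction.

s_N = (-2)^N - 3^(N + 1)

Computing the first terms: s_1 = -11, s_2 = -23, s_3 = -89. This suggests s_N = (-2)^N - 3^(N + 1).
For the base case N = 1: the formula gives -11 = -11 = s_1.
Inductive step: suppose the statement holds for some i ≥ 1, so s_i = (-2)^i - 3^(i + 1).
Then s_{i+1} = -2·s_i - 15·3^i = -2·((-2)^i - 3^(i + 1)) - 15·3^i = (-2)^(i + 1) - 3^(i + 2) = (-2)^(i+1) - 3^((i+1) + 1),
which is the claimed formula at N = i+1.
By the principle of mathematical induction, the result holds for all N ≥ 1.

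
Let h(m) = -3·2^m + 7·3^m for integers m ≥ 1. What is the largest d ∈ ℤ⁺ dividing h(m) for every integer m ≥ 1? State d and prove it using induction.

Computing the first values: h(1) = 15 and h(2) = 51; gcd(15, 51) = 3, so d ≤ 3.
We prove 3 | -3·2^m + 7·3^m for all m ≥ 1 by induction on m.
Base case (m = 1): h(1) = 15 = 3·(5), so 3 | h(1).
Inductive step: assume the claim holds for m = j, i.e. 3 | h(j). Then
h(j+1) − 3·h(j) = (-3·2^(j+1) + 7·3^(j+1)) − 3·(-3·2^j + 7·3^j) = (-3)·2^j·(2 − 3) = (3)·2^j. Since 3 | h(j) by the inductive hypothesis, 3 | 3·h(j); and 3 | 3 since 3 = 3·1. Therefore 3 | h(j+1).
By induction, the statement is established for all m ≥ 1.
Therefore the largest such d is 3.

d = 3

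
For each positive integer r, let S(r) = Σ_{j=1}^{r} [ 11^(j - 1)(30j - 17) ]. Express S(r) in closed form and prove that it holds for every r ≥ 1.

We claim S(r) = 11^r(3r - 2) + 2 for all r ≥ 1.
Base step (r = 1): S(1) = 13, and the closed form gives 13. They agree.
Inductive step: suppose the statement holds for some j ≥ 1, so S(j) = 11^j(3j - 2) + 2.
Then S(j+1) = S(j) + (11^j(30j + 13)) = (11^j(3j - 2) + 2) + (11^j(30j + 13)).
Simplifying, S(j+1) = 33·11^j·j + 11·11^j + 2 = 11^(j+1)(3(j+1) - 2) + 2,
which is the closed form with r = j+1.
This completes the induction.

S(r) = 11^r(3r - 2) + 2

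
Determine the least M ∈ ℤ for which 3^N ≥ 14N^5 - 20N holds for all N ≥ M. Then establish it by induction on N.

M = 15

At N = 14: 4782969 < 7529256, so the inequality fails and M ≥ 15. We prove 3^N ≥ 14N^5 - 20N for all N ≥ 15.
Base step (N = 15): 3^N = 14348907 and 14N^5 - 20N = 10630950, so 14348907 ≥ 10630950.
Suppose the result is true for N = i, so 3^i ≥ 14i^5 - 20i.
Then 3^(i + 1) = 3·(3^i) ≥ 3·(14i^5 - 20i).
Also, for i ≥ 15 we have 3·(14i^5 - 20i) ≥ 14(i+1)^5 - 20(i+1), since 3·(14i^5 - 20i) − (14(i+1)^5 - 20(i+1)) = 28i^5 - 70i^4 - 140i^3 - 140i^2 - 110i + 6, which is nonnegative for all i ≥ 15.
Combining, 3^(i + 1) ≥ 14(i+1)^5 - 20(i+1).
This completes the induction.
Hence the smallest such M is 15.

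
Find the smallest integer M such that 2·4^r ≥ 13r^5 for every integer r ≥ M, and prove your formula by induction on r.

At r = 9: 524288 < 767637, so the inequality fails and M ≥ 10. We prove 2·4^r ≥ 13r^5 for all r ≥ 10.
For the base case r = 10: 2·4^r = 2097152 and 13r^5 = 1300000, so 2097152 ≥ 1300000.
Inductive step: assume the claim holds for r = p, so 2·4^p ≥ 13p^5.
Then 2·4^(p + 1) = 4·(2·4^p) ≥ 4·(13p^5).
Also, for p ≥ 10 we have 4·(13p^5) ≥ 13(p+1)^5, since 4 ≥ (1 + 1/p)^5 for all p ≥ 10.
Combining, 2·4^(p + 1) ≥ 13(p+1)^5.
By induction, the statement is established for all r ≥ 10.
Hence the smallest such M is 10.

M = 10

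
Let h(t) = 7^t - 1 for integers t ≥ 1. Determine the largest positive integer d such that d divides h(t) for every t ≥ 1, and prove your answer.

Computing the first values: h(1) = 6 and h(2) = 48; gcd(6, 48) = 6, so d ≤ 6.
We prove 6 | 7^t - 1 for all t ≥ 1 by induction on t.
For the base case t = 1: h(1) = 6 = 6·(1), so 6 | h(1).
Inductive step: suppose the statement holds for some j ≥ 1, i.e. 6 | h(j). Then
7^{j+1} − 1^{j+1} = 7·7^j − 1·1^j = 7·(7^j − 1^j) + (6)·1^j. The first term is divisible by 6 by the inductive hypothesis, and the second term (6)·1^j is divisible by 6 since 6 | 6. Hence 6 | h(j+1).
By induction, the statement is established for all t ≥ 1.
Therefore the largest such d is 6.

d = 6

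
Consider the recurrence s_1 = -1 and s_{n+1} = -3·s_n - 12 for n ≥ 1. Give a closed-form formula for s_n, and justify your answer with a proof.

Computing the first terms: s_1 = -1, s_2 = -9, s_3 = 15. This suggests s_n = 2(-3)^(n - 1) - 3.
Base case (n = 1): the formula gives -1 = -1 = s_1.
Suppose the result is true for n = j, so s_j = 2(-3)^(j - 1) - 3.
Then s_{j+1} = -3·s_j - 12 = -3·(2(-3)^(j - 1) - 3) - 12 = 2(-3)^j - 3 = 2(-3)^((j+1) - 1) - 3,
which is the claimed formula at n = j+1.
This completes the induction.

s_n = 2(-3)^(n - 1) - 3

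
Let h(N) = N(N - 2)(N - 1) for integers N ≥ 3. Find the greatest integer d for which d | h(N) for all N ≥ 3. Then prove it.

Computing the first values: h(3) = 6 and h(4) = 24; gcd(6, 24) = 6, so d ≤ 6.
We prove 6 | N(N - 2)(N - 1) for all N ≥ 3 by induction on N.
For the base case N = 3: h(3) = 6 = 6·(1), so 6 | h(3).
Inductive step: assume the claim holds for N = i, i.e. 6 | h(i). Then
h(i+1) − h(i) = (i-1)·i·(i+1) − (i-2)·(i-1)·i = (i-1)·i·[(i+1) − (i-2)] = 3·(i-1)·i. The product of 2 consecutive integers is divisible by (2)! = 2, so h(i+1) − h(i) is divisible by 3·2 = 6. By the inductive hypothesis 6 | h(i), hence 6 | h(i+1).
By the principle of mathematical induction, the result holds for all N ≥ 3.
Therefore the largest such d is 6.

d = 6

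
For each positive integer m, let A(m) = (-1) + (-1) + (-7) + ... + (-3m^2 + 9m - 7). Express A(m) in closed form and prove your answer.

A(m) = -m(m^2 - 3m + 3)

We claim A(m) = -m(m^2 - 3m + 3) for all m ≥ 1.
When m = 1: A(1) = -1, and the closed form gives -1. They agree.
Inductive step: suppose the statement holds for some j ≥ 1, so A(j) = j(-j^2 + 3j - 3).
Then A(j+1) = A(j) + (-3j^2 + 3j - 1) = (j(-j^2 + 3j - 3)) + (-3j^2 + 3j - 1).
Simplifying, A(j+1) = -(j + 1)(j^2 - j + 1) = -(j+1)((j+1)^2 - 3(j+1) + 3),
which is the closed form with m = j+1.
Hence, by induction on m, the claim holds for every m ≥ 1.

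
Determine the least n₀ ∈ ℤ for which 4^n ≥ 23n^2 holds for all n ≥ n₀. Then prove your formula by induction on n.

n₀ = 5

At n = 4: 256 < 368, so the inequality fails and n₀ ≥ 5. We prove 4^n ≥ 23n^2 for all n ≥ 5.
Base step (n = 5): 4^n = 1024 and 23n^2 = 575, so 1024 ≥ 575.
Inductive step: assume the claim holds for n = j, so 4^j ≥ 23j^2.
Then 4^(j + 1) = 4·(4^j) ≥ 4·(23j^2).
Also, for j ≥ 5 we have 4·(23j^2) ≥ 23(j+1)^2, since 4 ≥ (1 + 1/j)^2 for all j ≥ 5.
Combining, 4^(j + 1) ≥ 23(j+1)^2.
Hence, by induction on n, the claim holds for every n ≥ 5.
Hence the smallest such n₀ is 5.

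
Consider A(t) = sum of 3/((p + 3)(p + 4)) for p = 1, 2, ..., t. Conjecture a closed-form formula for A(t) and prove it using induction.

A(t) = 3t/(4(t + 4))

We claim A(t) = 3t/(4(t + 4)) for all t ≥ 1.
Base step (t = 1): A(1) = 3/20, and the closed form gives 3/20. They agree.
Suppose the result is true for t = p, so A(p) = 3p/(4(p + 4)).
Then A(p+1) = A(p) + (3/((p + 4)(p + 5))) = (3p/(4(p + 4))) + (3/((p + 4)(p + 5))).
Simplifying, A(p+1) = 3(p + 1)/(4(p + 5)) = 3(p+1)/(4((p+1) + 4)),
which is the closed form with t = p+1.
Hence, by induction on t, the claim holds for every t ≥ 1.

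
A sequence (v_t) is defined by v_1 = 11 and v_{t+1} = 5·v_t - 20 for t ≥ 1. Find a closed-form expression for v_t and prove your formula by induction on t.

v_t = 6·5^(t - 1) + 5

Computing the first terms: v_1 = 11, v_2 = 35, v_3 = 155. This suggests v_t = 6·5^(t - 1) + 5.
Base case (t = 1): the formula gives 11 = 11 = v_1.
For the inductive step, assume it holds for an arbitrary r ≥ 1, so v_r = 6·5^(r - 1) + 5.
Then v_{r+1} = 5·v_r - 20 = 5·(6·5^(r - 1) + 5) - 20 = 6·5^r + 5 = 6·5^((r+1) - 1) + 5,
which is the claimed formula at t = r+1.
Hence, by induction on t, the claim holds for every t ≥ 1.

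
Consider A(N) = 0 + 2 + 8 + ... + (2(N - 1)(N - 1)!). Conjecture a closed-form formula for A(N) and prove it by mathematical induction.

We claim A(N) = 2N! - 2 for all N ≥ 1.
When N = 1: A(1) = 0, and the closed form gives 0. They agree.
Inductive step: suppose the statement holds for some p ≥ 1, so A(p) = 2p! - 2.
Then A(p+1) = A(p) + (2p·p!) = (2p! - 2) + (2p·p!).
Simplifying, A(p+1) = 2(p+1)! - 2,
which is the closed form with N = p+1.
By induction, the statement is established for all N ≥ 1.

A(N) = 2N! - 2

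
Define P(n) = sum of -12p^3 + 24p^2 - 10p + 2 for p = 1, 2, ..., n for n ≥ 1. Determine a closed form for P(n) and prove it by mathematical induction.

P(n) = -n(3n + 1)(n^2 - n - 1)

We claim P(n) = -n(3n + 1)(n^2 - n - 1) for all n ≥ 1.
Base case (n = 1): P(1) = 4, and the closed form gives 4. They agree.
Suppose the result is true for n = p, so P(p) = p(-3p^3 + 2p^2 + 4p + 1).
Then P(p+1) = P(p) + (-12p^3 - 12p^2 + 2p + 4) = (p(-3p^3 + 2p^2 + 4p + 1)) + (-12p^3 - 12p^2 + 2p + 4).
Simplifying, P(p+1) = -(p + 1)(3p + 4)(p^2 + p - 1) = -(p+1)(3(p+1) + 1)((p+1)^2 - (p+1) - 1),
which is the closed form with n = p+1.
This completes the induction.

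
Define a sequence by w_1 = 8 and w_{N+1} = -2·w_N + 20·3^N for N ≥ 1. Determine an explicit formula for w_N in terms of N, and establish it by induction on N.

w_N = -(-2)^(N + 1) + 4·3^N

Computing the first terms: w_1 = 8, w_2 = 44, w_3 = 92. This suggests w_N = -(-2)^(N + 1) + 4·3^N.
For the base case N = 1: the formula gives 8 = 8 = w_1.
Inductive step: assume the claim holds for N = p, so w_p = -(-2)^(p + 1) + 4·3^p.
Then w_{p+1} = -2·w_p + 20·3^p = -2·(-(-2)^(p + 1) + 4·3^p) + 20·3^p = -(-2)^(p + 2) + 4·3^(p + 1) = -(-2)^((p+1) + 1) + 4·3^(p+1),
which is the claimed formula at N = p+1.
By induction, the statement is established for all N ≥ 1.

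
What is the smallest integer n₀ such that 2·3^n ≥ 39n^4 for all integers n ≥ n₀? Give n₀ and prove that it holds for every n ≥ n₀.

n₀ = 12

At n = 11: 354294 < 570999, so the inequality fails and n₀ ≥ 12. We prove 2·3^n ≥ 39n^4 for all n ≥ 12.
Base case (n = 12): 2·3^n = 1062882 and 39n^4 = 808704, so 1062882 ≥ 808704.
For the inductive step, assume it holds for an arbitrary i ≥ 12, so 2·3^i ≥ 39i^4.
Then 2·3^(i + 1) = 3·(2·3^i) ≥ 3·(39i^4).
Also, for i ≥ 12 we have 3·(39i^4) ≥ 39(i+1)^4, since 3 ≥ (1 + 1/i)^4 for all i ≥ 12.
Combining, 2·3^(i + 1) ≥ 39(i+1)^4.
This completes the induction.
Hence the smallest such n₀ is 12.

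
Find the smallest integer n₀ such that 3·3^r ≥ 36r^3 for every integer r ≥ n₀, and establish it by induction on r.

At r = 7: 6561 < 12348, so the inequality fails and n₀ ≥ 8. We prove 3·3^r ≥ 36r^3 for all r ≥ 8.
Base case (r = 8): 3·3^r = 19683 and 36r^3 = 18432, so 19683 ≥ 18432.
Inductive step: suppose the statement holds for some m ≥ 8, so 3·3^m ≥ 36m^3.
Then 3·3^(m + 1) = 3·(3·3^m) ≥ 3·(36m^3).
Also, for m ≥ 8 we have 3·(36m^3) ≥ 36(m+1)^3, since 3 ≥ (1 + 1/m)^3 for all m ≥ 8.
Combining, 3·3^(m + 1) ≥ 36(m+1)^3.
By induction, the statement is established for all r ≥ 8.
Hence the smallest such n₀ is 8.

n₀ = 8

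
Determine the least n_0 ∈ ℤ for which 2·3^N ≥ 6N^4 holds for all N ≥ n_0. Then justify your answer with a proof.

At N = 8: 13122 < 24576, so the inequality fails and n_0 ≥ 9. We prove 2·3^N ≥ 6N^4 for all N ≥ 9.
Base step (N = 9): 2·3^N = 39366 and 6N^4 = 39366, so 39366 ≥ 39366.
For the inductive step, assume it holds for an arbitrary m ≥ 9, so 2·3^m ≥ 6m^4.
Then 2·3^(m + 1) = 3·(2·3^m) ≥ 3·(6m^4).
Also, for m ≥ 9 we have 3·(6m^4) ≥ 6(m+1)^4, since 3 ≥ (1 + 1/m)^4 for all m ≥ 9.
Combining, 2·3^(m + 1) ≥ 6(m+1)^4.
This completes the induction.
Hence the smallest such n_0 is 9.

n_0 = 9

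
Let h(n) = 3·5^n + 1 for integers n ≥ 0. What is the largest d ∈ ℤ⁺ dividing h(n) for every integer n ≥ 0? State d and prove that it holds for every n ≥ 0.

Computing the first values: h(0) = 4 and h(1) = 16; gcd(4, 16) = 4, so d ≤ 4.
We prove 4 | 3·5^n + 1 for all n ≥ 0 by induction on n.
Base step (n = 0): h(0) = 4 = 4·(1), so 4 | h(0).
Inductive step: suppose the statement holds for some k ≥ 0, i.e. 4 | h(k). Then
h(k+1) = 3·5^(k+1) + 1 = 5·(3·5^k + 1) - 4 = 5·h(k) - 4. The first term is divisible by 4 by the inductive hypothesis, and -4 is divisible by 4. Hence 4 | h(k+1).
Hence, by induction on n, the claim holds for every n ≥ 0.
Therefore the largest such d is 4.

d = 4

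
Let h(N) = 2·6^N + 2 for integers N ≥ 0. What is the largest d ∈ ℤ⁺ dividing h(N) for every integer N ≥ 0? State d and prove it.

Computing the first values: h(0) = 4 and h(1) = 14; gcd(4, 14) = 2, so d ≤ 2.
We prove 2 | 2·6^N + 2 for all N ≥ 0 by induction on N.
When N = 0: h(0) = 4 = 2·(2), so 2 | h(0).
Inductive step: suppose the statement holds for some k ≥ 0, i.e. 2 | h(k). Then
h(k+1) = 2·6^(k+1) + 2 = 6·(2·6^k + 2) - 10 = 6·h(k) - 10. The first term is divisible by 2 by the inductive hypothesis, and -10 is divisible by 2. Hence 2 | h(k+1).
Hence, by induction on N, the claim holds for every N ≥ 0.
Therefore the largest such d is 2.

d = 2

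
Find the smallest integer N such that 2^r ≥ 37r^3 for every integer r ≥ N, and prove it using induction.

N = 18

At r = 17: 131072 < 181781, so the inequality fails and N ≥ 18. We prove 2^r ≥ 37r^3 for all r ≥ 18.
Base case (r = 18): 2^r = 262144 and 37r^3 = 215784, so 262144 ≥ 215784.
Inductive step: suppose the statement holds for some i ≥ 18, so 2^i ≥ 37i^3.
Then 2^(i + 1) = 2·(2^i) ≥ 2·(37i^3).
Also, for i ≥ 18 we have 2·(37i^3) ≥ 37(i+1)^3, since 2 ≥ (1 + 1/i)^3 for all i ≥ 18.
Combining, 2^(i + 1) ≥ 37(i+1)^3.
By induction, the statement is established for all r ≥ 18.
Hence the smallest such N is 18.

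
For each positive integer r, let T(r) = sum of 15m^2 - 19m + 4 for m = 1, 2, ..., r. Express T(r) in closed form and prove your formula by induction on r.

We claim T(r) = r(r - 1)(5r + 3) for all r ≥ 1.
Base step (r = 1): T(1) = 0, and the closed form gives 0. They agree.
Inductive step: suppose the statement holds for some m ≥ 1, so T(m) = m(5m^2 - 2m - 3).
Then T(m+1) = T(m) + (m(15m + 11)) = (m(5m^2 - 2m - 3)) + (m(15m + 11)).
Simplifying, T(m+1) = m(m + 1)(5m + 8) = (m+1)((m+1) - 1)(5(m+1) + 3),
which is the closed form with r = m+1.
This completes the induction.

T(r) = r(r - 1)(5r + 3)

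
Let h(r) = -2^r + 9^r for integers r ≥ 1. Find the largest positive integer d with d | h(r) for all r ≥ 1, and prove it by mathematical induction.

Computing the first values: h(1) = 7 and h(2) = 77; gcd(7, 77) = 7, so d ≤ 7.
We prove 7 | -2^r + 9^r for all r ≥ 1 by induction on r.
Base case (r = 1): h(1) = 7 = 7·(1), so 7 | h(1).
Inductive step: assume the claim holds for r = j, i.e. 7 | h(j). Then
9^{j+1} − 2^{j+1} = 9·9^j − 2·2^j = 9·(9^j − 2^j) + (7)·2^j. The first term is divisible by 7 by the inductive hypothesis, and the second term (7)·2^j is divisible by 7 since 7 | 7. Hence 7 | h(j+1).
Hence, by induction on r, the claim holds for every r ≥ 1.
Therefore the largest such d is 7.

d = 7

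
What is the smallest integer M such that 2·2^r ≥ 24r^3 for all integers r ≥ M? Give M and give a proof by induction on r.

M = 16

At r = 15: 65536 < 81000, so the inequality fails and M ≥ 16. We prove 2·2^r ≥ 24r^3 for all r ≥ 16.
When r = 16: 2·2^r = 131072 and 24r^3 = 98304, so 131072 ≥ 98304.
For the inductive step, assume it holds for an arbitrary j ≥ 16, so 2·2^j ≥ 24j^3.
Then 2·2^(j + 1) = 2·(2·2^j) ≥ 2·(24j^3).
Also, for j ≥ 16 we have 2·(24j^3) ≥ 24(j+1)^3, since 2 ≥ (1 + 1/j)^3 for all j ≥ 16.
Combining, 2·2^(j + 1) ≥ 24(j+1)^3.
By the principle of mathematical induction, the result holds for all r ≥ 16.
Hence the smallest such M is 16.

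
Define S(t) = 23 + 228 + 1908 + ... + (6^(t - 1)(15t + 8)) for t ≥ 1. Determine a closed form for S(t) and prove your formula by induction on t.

S(t) = 6^t(3t + 1) - 1

We claim S(t) = 6^t(3t + 1) - 1 for all t ≥ 1.
When t = 1: S(1) = 23, and the closed form gives 23. They agree.
Suppose the result is true for t = r, so S(r) = 6^r(3r + 1) - 1.
Then S(r+1) = S(r) + (6^r(15r + 23)) = (6^r(3r + 1) - 1) + (6^r(15r + 23)).
Simplifying, S(r+1) = 18·6^r·r + 24·6^r - 1 = 6^(r+1)(3(r+1) + 1) - 1,
which is the closed form with t = r+1.
This completes the induction.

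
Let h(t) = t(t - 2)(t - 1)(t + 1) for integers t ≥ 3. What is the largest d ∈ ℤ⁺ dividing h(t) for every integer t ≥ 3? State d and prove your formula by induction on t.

Computing the first values: h(3) = 24 and h(4) = 120; gcd(24, 120) = 24, so d ≤ 24.
We prove 24 | t(t - 2)(t - 1)(t + 1) for all t ≥ 3 by induction on t.
Base step (t = 3): h(3) = 24 = 24·(1), so 24 | h(3).
For the inductive step, assume it holds for an arbitrary m ≥ 3, i.e. 24 | h(m). Then
h(m+1) − h(m) = (m-1)·m·(m+1)·(m+2) − (m-2)·(m-1)·m·(m+1) = (m-1)·m·(m+1)·[(m+2) − (m-2)] = 4·(m-1)·m·(m+1). The product of 3 consecutive integers is divisible by (3)! = 6, so h(m+1) − h(m) is divisible by 4·6 = 24. By the inductive hypothesis 24 | h(m), hence 24 | h(m+1).
By induction, the statement is established for all t ≥ 3.
Therefore the largest such d is 24.

d = 24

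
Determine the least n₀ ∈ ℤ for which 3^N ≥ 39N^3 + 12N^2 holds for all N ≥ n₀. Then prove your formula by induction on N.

At N = 9: 19683 < 29403, so the inequality fails and n₀ ≥ 10. We prove 3^N ≥ 39N^3 + 12N^2 for all N ≥ 10.
Base step (N = 10): 3^N = 59049 and 39N^3 + 12N^2 = 40200, so 59049 ≥ 40200.
Suppose the result is true for N = m, so 3^m ≥ 39m^3 + 12m^2.
Then 3^(m + 1) = 3·(3^m) ≥ 3·(39m^3 + 12m^2).
Also, for m ≥ 10 we have 3·(39m^3 + 12m^2) ≥ 39(m+1)^3 + 12(m+1)^2, since 3·(39m^3 + 12m^2) − (39(m+1)^3 + 12(m+1)^2) = 78m^3 - 93m^2 - 141m - 51, which is nonnegative for all m ≥ 10.
Combining, 3^(m + 1) ≥ 39(m+1)^3 + 12(m+1)^2.
By induction, the statement is established for all N ≥ 10.
Hence the smallest such n₀ is 10.

n₀ = 10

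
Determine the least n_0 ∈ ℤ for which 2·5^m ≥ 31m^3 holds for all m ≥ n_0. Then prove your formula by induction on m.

At m = 4: 1250 < 1984, so the inequality fails and n_0 ≥ 5. We prove 2·5^m ≥ 31m^3 for all m ≥ 5.
Base case (m = 5): 2·5^m = 6250 and 31m^3 = 3875, so 6250 ≥ 3875.
Inductive step: suppose the statement holds for some j ≥ 5, so 2·5^j ≥ 31j^3.
Then 2·5^(j + 1) = 5·(2·5^j) ≥ 5·(31j^3).
Also, for j ≥ 5 we have 5·(31j^3) ≥ 31(j+1)^3, since 5 ≥ (1 + 1/j)^3 for all j ≥ 5.
Combining, 2·5^(j + 1) ≥ 31(j+1)^3.
This completes the induction.
Hence the smallest such n_0 is 5.

n_0 = 5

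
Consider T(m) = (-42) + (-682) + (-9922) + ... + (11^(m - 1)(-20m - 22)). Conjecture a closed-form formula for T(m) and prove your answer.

We claim T(m) = -2·11^m(m + 1) + 2 for all m ≥ 1.
Base case (m = 1): T(1) = -42, and the closed form gives -42. They agree.
For the inductive step, assume it holds for an arbitrary r ≥ 1, so T(r) = -2·11^r(r + 1) + 2.
Then T(r+1) = T(r) + (11^r(-20r - 42)) = (-2·11^r(r + 1) + 2) + (11^r(-20r - 42)).
Simplifying, T(r+1) = -22·11^r·r - 44·11^r + 2 = -2·11^(r+1)((r+1) + 1) + 2,
which is the closed form with m = r+1.
This completes the induction.

T(m) = -2·11^m(m + 1) + 2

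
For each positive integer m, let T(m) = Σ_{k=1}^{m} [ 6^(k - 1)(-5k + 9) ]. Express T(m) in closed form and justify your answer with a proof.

T(m) = 6^m(-m + 2) - 2

We claim T(m) = 6^m(-m + 2) - 2 for all m ≥ 1.
Base step (m = 1): T(1) = 4, and the closed form gives 4. They agree.
Inductive step: suppose the statement holds for some k ≥ 1, so T(k) = 6^k(-k + 2) - 2.
Then T(k+1) = T(k) + (6^k(-5k + 4)) = (6^k(-k + 2) - 2) + (6^k(-5k + 4)).
Simplifying, T(k+1) = -6·6^k·k + 6·6^k - 2 = 6^(k+1)(-(k+1) + 2) - 2,
which is the closed form with m = k+1.
By induction, the statement is established for all m ≥ 1.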